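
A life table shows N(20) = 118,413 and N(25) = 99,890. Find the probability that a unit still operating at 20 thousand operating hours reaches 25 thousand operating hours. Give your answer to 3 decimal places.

0.844

The conditional survival probability is N(25)/N(20) = 99,890/118,413 = 0.843573.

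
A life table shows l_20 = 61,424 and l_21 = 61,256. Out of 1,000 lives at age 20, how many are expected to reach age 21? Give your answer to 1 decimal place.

997.3

The relevant probability is 61,256/61,424 = 0.997265.
Expected number = 1,000 × 0.997265 = 997.3.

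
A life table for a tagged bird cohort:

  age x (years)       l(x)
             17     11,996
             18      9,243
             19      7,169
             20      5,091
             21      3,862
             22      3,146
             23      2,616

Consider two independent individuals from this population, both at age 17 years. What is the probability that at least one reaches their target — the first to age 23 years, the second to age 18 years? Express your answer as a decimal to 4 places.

p₁ = l(23)/l(17) = 2,616/11,996 = 0.218073; p₂ = l(18)/l(17) = 9,243/11,996 = 0.770507.
P(at least one) = 1 − (1−p₁)(1−p₂) = 1 − 0.781927 × 0.229493 = 0.820553.

0.8206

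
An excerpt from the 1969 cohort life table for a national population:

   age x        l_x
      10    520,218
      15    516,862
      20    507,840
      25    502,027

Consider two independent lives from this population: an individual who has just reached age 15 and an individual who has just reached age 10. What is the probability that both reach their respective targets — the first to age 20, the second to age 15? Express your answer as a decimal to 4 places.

0.9762

p₁ = l_20/l_15 = 507,840/516,862 = 0.982545; p₂ = l_15/l_10 = 516,862/520,218 = 0.993549.
P(both) = p₁ × p₂ = 0.982545 × 0.993549 = 0.976207.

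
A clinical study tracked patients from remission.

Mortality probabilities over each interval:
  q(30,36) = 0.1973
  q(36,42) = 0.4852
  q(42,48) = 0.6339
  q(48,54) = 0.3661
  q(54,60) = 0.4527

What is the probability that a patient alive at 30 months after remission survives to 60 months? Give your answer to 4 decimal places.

0.0525

P(survive 30→60) = (1 − 0.1973) × (1 − 0.4852) × (1 − 0.6339) × (1 − 0.3661) × (1 − 0.4527).
= 0.8027 × 0.5148 × 0.3661 × 0.6339 × 0.5473 = 0.052485.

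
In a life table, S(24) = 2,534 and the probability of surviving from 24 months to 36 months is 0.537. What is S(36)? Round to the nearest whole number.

1361

S(36) = S(24) × p = 2,534 × 0.537 = 1361.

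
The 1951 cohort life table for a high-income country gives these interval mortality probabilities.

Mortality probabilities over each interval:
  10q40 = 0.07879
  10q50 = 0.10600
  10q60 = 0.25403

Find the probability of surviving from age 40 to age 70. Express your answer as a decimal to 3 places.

0.614

Chaining the interval survival probabilities: (1 − 0.07879) × (1 − 0.10600) × (1 − 0.25403).
= 0.92121 × 0.89400 × 0.74597 = 0.614352.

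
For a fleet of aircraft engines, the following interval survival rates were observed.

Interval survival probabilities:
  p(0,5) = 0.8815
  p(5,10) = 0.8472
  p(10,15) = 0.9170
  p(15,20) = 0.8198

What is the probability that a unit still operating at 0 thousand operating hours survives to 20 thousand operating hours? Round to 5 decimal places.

0.56142

The overall survival probability is 0.8815 × 0.8472 × 0.9170 × 0.8198.
= 0.561417.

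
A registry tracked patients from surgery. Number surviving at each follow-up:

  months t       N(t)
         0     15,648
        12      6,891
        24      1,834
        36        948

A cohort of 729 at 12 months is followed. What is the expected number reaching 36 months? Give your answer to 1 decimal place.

100.3

The relevant probability is 948/6,891 = 0.137571.
Expected number = 729 × 0.137571 = 100.3.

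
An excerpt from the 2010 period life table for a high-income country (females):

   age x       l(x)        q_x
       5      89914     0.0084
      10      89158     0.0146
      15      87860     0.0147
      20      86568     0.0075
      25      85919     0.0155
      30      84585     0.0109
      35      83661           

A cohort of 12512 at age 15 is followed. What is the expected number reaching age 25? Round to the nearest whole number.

The relevant probability is 85919/87860 = 0.977908.
Expected number = 12512 × 0.977908 = 12236.

12236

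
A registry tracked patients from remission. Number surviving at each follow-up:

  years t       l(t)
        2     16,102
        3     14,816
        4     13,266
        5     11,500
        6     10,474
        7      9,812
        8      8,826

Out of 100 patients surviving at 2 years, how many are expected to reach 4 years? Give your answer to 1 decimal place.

82.4

The relevant probability is 13,266/16,102 = 0.823873.
Expected number = 100 × 0.823873 = 82.4.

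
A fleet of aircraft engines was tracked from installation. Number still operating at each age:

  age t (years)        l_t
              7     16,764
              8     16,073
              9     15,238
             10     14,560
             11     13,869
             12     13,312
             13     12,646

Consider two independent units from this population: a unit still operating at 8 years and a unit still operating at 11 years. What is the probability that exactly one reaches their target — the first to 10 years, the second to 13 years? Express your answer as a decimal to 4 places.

p₁ = l_10/l_8 = 14,560/16,073 = 0.905867; p₂ = l_13/l_11 = 12,646/13,869 = 0.911818.
P(exactly one) = p₁(1−p₂) + (1−p₁)p₂ = 0.079881 + 0.085832 = 0.165713.

0.1657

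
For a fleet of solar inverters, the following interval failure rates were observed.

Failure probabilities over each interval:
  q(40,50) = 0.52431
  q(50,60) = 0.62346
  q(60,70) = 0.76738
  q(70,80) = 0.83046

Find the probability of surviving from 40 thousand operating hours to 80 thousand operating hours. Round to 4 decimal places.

Survival from 40 to 80 is the product of surviving each interval: (1 − 0.52431) × (1 − 0.62346) × (1 − 0.76738) × (1 − 0.83046).
= 0.47569 × 0.37654 × 0.23262 × 0.16954 = 0.007064.

0.0071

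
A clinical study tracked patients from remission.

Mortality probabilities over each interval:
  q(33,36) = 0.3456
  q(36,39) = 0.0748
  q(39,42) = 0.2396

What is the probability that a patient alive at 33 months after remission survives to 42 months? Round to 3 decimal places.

0.460

Chaining the interval survival probabilities: (1 − 0.3456) × (1 − 0.0748) × (1 − 0.2396).
= 0.6544 × 0.9252 × 0.7604 = 0.460385.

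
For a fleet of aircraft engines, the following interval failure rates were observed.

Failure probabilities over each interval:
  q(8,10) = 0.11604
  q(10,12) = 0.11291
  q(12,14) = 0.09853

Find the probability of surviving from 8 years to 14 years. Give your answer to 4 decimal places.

0.7069

The overall survival probability is (1 − 0.11604) × (1 − 0.11291) × (1 − 0.09853).
= 0.88396 × 0.88709 × 0.90147 = 0.706890.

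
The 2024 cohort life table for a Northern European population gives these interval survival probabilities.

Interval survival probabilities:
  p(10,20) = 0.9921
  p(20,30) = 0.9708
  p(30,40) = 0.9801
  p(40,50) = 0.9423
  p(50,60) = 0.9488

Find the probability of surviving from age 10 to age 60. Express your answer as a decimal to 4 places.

The overall survival probability is 0.9921 × 0.9708 × 0.9801 × 0.9423 × 0.9488.
= 0.843955.

0.8440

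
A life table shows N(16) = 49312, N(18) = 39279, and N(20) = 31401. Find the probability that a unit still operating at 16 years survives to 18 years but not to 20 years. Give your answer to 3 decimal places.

This is the probability of reaching 18 but not 20, conditional on being operational at 16: (N(18) − N(20)) / N(16).
= (39279 − 31401) / 49312 = 7878 / 49312 = 0.159758.

0.160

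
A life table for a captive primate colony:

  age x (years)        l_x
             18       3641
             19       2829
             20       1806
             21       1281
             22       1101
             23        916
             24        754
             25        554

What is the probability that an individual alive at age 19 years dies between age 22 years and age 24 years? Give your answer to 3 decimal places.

This is the probability of reaching 22 but not 24, conditional on being alive at 19: (l_22 − l_24) / l_19.
= (1101 − 754) / 2829 = 347 / 2829 = 0.122658.

0.123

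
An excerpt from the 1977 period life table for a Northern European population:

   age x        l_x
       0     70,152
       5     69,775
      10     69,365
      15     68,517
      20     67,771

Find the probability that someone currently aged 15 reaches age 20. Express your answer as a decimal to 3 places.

0.989

We want 5p15 = l_20/l_15.
The conditional survival probability is l_20/l_15 = 67,771/68,517 = 0.989112.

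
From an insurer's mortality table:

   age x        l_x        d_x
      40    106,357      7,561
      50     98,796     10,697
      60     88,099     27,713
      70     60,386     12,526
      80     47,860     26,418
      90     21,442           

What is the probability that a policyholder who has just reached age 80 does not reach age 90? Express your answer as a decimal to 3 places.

0.552

P(die before 90 | alive at 80) = 1 − l_90/l_80 = 1 − 21,442/47,860 = (26,418)/47,860 = 0.551985.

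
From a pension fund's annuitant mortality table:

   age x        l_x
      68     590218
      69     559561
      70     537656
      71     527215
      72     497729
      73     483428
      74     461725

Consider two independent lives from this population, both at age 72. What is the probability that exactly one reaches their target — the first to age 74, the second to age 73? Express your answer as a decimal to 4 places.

0.0969

p₁ = l_74/l_72 = 461725/497729 = 0.927663; p₂ = l_73/l_72 = 483428/497729 = 0.971267.
P(exactly one) = p₁(1−p₂) + (1−p₁)p₂ = 0.026655 + 0.070259 = 0.096913.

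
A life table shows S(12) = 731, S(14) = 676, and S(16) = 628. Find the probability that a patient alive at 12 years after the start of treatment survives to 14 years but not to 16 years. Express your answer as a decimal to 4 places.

This is the probability of reaching 14 but not 16, conditional on being alive at 12: (S(14) − S(16)) / S(12).
= (676 − 628) / 731 = 48 / 731 = 0.065663.

0.0657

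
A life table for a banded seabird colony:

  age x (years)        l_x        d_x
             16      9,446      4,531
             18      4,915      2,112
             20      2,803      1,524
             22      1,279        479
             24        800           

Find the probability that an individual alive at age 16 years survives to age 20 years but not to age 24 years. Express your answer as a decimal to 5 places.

This is the probability of reaching 20 but not 24, conditional on being alive at 16: (l_20 − l_24) / l_16.
= (2,803 − 800) / 9,446 = 2,003 / 9,446 = 0.212047.

0.21205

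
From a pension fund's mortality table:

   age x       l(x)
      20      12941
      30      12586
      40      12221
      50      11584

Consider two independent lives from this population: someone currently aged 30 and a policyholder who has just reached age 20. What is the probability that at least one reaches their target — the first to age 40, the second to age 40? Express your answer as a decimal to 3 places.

p₁ = l(40)/l(30) = 12221/12586 = 0.971000; p₂ = l(40)/l(20) = 12221/12941 = 0.944363.
P(at least one) = 1 − (1−p₁)(1−p₂) = 1 − 0.029000 × 0.055637 = 0.998387.

0.998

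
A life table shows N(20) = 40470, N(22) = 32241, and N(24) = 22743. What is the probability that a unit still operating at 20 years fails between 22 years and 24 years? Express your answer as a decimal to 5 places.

This is the probability of reaching 22 but not 24, conditional on being operational at 20: (N(22) − N(24)) / N(20).
= (32241 − 22743) / 40470 = 9498 / 40470 = 0.234692.

0.23469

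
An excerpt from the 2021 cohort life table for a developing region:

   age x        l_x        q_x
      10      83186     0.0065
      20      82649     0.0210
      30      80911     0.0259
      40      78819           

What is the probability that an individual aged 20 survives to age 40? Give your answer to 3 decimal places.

0.954

We want 20p20 = l_40/l_20.
The conditional survival probability is l_40/l_20 = 78819/82649 = 0.953659.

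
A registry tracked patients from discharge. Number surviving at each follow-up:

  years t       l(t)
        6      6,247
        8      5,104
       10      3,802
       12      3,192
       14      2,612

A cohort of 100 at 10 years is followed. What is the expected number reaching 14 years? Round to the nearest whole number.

The relevant probability is 2,612/3,802 = 0.687007.
Expected number = 100 × 0.687007 = 69.

69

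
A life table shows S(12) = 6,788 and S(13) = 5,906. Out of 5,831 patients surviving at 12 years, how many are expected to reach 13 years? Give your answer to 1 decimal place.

5073.3

The relevant probability is 5,906/6,788 = 0.870065.
Expected number = 5,831 × 0.870065 = 5073.3.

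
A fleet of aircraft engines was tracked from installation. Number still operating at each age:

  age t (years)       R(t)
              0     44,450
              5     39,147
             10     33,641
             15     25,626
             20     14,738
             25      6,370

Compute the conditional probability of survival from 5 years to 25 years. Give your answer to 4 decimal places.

The conditional survival probability is R(25)/R(5) = 6,370/39,147 = 0.162720.

0.1627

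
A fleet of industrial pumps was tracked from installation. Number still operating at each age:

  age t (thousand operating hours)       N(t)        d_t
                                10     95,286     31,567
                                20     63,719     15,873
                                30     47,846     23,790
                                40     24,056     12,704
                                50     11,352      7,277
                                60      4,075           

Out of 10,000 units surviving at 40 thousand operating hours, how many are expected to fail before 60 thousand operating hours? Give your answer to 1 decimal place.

8306.0

The relevant probability is 1 − 4,075/24,056 = 0.830604.
Expected number = 10,000 × 0.830604 = 8306.0.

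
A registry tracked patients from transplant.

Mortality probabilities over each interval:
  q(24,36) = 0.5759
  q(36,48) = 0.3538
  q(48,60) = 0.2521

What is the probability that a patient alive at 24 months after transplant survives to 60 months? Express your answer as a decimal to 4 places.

Survival from 24 to 60 is the product of surviving each interval: (1 − 0.5759) × (1 − 0.3538) × (1 − 0.2521).
= 0.4241 × 0.6462 × 0.7479 = 0.204965.

0.2050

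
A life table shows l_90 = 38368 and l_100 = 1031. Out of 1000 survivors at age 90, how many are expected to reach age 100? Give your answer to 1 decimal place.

The relevant probability is 1031/38368 = 0.026871.
Expected number = 1000 × 0.026871 = 26.9.

26.9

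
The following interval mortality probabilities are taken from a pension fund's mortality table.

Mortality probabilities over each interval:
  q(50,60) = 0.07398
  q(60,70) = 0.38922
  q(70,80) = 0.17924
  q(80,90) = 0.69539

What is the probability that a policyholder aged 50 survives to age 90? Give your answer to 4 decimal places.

0.1414

Chaining the interval survival probabilities: (1 − 0.07398) × (1 − 0.38922) × (1 − 0.17924) × (1 − 0.69539).
= 0.92602 × 0.61078 × 0.82076 × 0.30461 = 0.141405.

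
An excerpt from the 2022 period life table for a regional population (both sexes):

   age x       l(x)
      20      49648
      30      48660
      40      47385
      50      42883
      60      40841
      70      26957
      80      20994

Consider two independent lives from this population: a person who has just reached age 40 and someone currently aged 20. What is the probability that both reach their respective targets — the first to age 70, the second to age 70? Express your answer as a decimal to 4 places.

0.3089

p₁ = l(70)/l(40) = 26957/47385 = 0.568893; p₂ = l(70)/l(20) = 26957/49648 = 0.542962.
P(both) = p₁ × p₂ = 0.568893 × 0.542962 = 0.308887.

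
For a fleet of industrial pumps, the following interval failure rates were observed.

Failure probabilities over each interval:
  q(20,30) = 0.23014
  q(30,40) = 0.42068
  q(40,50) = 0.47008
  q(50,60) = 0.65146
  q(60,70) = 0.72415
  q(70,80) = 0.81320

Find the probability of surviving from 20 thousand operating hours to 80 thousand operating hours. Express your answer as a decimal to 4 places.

Survival from 20 to 80 is the product of surviving each interval: (1 − 0.23014) × (1 − 0.42068) × (1 − 0.47008) × (1 − 0.65146) × (1 − 0.72415) × (1 − 0.81320).
= 0.76986 × 0.57932 × 0.52992 × 0.34854 × 0.27585 × 0.18680 = 0.004245.

0.0042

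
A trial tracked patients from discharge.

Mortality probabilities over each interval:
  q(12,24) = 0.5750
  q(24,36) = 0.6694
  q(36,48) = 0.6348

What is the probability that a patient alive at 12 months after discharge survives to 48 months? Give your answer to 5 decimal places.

0.05131

P(survive 12→48) = (1 − 0.5750) × (1 − 0.6694) × (1 − 0.6348).
= 0.4250 × 0.3306 × 0.3652 = 0.051312.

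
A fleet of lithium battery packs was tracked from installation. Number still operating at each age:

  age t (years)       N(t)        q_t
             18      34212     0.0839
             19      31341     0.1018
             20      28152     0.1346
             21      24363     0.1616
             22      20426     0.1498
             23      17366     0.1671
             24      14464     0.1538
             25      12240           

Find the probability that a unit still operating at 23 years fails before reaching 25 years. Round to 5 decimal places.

0.29517

P(fail before 25 | operational at 23) = 1 − N(25)/N(23) = 1 − 12240/17366 = (5126)/17366 = 0.295174.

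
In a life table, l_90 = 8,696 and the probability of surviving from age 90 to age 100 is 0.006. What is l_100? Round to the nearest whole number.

52

l_100 = l_90 × p = 8,696 × 0.006 = 52.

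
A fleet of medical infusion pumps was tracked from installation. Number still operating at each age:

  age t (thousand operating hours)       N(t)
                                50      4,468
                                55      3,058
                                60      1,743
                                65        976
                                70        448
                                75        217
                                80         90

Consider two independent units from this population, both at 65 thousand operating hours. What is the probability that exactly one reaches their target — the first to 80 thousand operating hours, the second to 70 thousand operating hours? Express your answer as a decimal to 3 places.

0.467

p₁ = N(80)/N(65) = 90/976 = 0.092213; p₂ = N(70)/N(65) = 448/976 = 0.459016.
P(exactly one) = p₁(1−p₂) + (1−p₁)p₂ = 0.049886 + 0.416689 = 0.466575.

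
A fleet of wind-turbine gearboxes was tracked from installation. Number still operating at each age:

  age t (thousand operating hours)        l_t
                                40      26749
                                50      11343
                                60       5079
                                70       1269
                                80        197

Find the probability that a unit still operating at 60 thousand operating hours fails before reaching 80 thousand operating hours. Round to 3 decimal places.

P(fail before 80 | operational at 60) = 1 − l_80/l_60 = 1 − 197/5079 = (4882)/5079 = 0.961213.

0.961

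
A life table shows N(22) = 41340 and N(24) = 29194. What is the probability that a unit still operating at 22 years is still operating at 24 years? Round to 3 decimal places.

0.706

The conditional survival probability is N(24)/N(22) = 29194/41340 = 0.706193.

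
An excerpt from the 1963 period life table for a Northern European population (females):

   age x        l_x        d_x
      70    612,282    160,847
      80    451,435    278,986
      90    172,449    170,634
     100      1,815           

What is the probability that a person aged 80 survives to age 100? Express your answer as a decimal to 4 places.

We want 20p80 = l_100/l_80.
The conditional survival probability is l_100/l_80 = 1,815/451,435 = 0.004021.

0.0040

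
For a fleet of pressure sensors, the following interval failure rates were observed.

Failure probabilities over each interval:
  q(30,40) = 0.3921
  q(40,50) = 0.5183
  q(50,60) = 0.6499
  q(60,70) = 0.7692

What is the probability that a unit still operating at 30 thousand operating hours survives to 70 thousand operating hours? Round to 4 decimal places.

Survival from 30 to 70 is the product of surviving each interval: (1 − 0.3921) × (1 − 0.5183) × (1 − 0.6499) × (1 − 0.7692).
= 0.6079 × 0.4817 × 0.3501 × 0.2308 = 0.023661.

0.0237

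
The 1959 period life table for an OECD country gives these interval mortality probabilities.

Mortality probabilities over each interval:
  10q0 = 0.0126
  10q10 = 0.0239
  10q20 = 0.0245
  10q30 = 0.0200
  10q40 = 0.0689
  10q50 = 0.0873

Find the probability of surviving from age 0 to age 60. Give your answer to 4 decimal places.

60p0 = (1 − 0.0126) × (1 − 0.0239) × (1 − 0.0245) × (1 − 0.0200) × (1 − 0.0689) × (1 − 0.0873).
= 0.9874 × 0.9761 × 0.9755 × 0.9800 × 0.9311 × 0.9127 = 0.783006.

0.7830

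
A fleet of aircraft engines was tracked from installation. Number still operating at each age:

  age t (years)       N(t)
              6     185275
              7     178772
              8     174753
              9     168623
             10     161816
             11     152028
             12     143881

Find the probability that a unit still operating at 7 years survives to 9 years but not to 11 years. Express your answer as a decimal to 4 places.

0.0928

This is the probability of reaching 9 but not 11, conditional on being operational at 7: (N(9) − N(11)) / N(7).
= (168623 − 152028) / 178772 = 16595 / 178772 = 0.092828.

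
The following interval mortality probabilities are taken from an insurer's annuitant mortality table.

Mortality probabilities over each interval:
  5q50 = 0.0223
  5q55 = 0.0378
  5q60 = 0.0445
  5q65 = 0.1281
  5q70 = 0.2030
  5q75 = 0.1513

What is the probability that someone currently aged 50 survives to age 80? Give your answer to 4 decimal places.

30p50 = (1 − 0.0223) × (1 − 0.0378) × (1 − 0.0445) × (1 − 0.1281) × (1 − 0.2030) × (1 − 0.1513).
= 0.9777 × 0.9622 × 0.9555 × 0.8719 × 0.7970 × 0.8487 = 0.530128.

0.5301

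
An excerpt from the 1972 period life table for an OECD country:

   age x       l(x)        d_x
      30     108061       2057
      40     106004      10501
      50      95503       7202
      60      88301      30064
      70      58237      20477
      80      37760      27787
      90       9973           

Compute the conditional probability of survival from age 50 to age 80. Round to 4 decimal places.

The conditional survival probability is l(80)/l(50) = 37760/95503 = 0.395380.

0.3954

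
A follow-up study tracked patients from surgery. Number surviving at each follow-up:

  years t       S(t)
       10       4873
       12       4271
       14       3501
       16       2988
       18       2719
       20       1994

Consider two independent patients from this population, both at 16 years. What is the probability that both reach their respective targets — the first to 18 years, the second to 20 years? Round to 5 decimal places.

p₁ = S(18)/S(16) = 2719/2988 = 0.909973; p₂ = S(20)/S(16) = 1994/2988 = 0.667336.
P(both) = p₁ × p₂ = 0.909973 × 0.667336 = 0.607258.

0.60726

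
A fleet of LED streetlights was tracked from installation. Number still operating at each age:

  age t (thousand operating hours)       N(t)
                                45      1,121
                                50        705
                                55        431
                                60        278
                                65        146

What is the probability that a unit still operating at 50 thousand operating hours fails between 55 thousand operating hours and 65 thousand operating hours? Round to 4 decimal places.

0.4043

This is the probability of reaching 55 but not 65, conditional on being operational at 50: (N(55) − N(65)) / N(50).
= (431 − 146) / 705 = 285 / 705 = 0.404255.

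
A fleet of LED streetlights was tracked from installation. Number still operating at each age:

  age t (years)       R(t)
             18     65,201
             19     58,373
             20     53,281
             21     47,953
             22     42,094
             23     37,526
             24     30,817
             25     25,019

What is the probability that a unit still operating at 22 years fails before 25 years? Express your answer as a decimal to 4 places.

0.4056

P(fail before 25 | operational at 22) = 1 − R(25)/R(22) = 1 − 25,019/42,094 = (17,075)/42,094 = 0.405640.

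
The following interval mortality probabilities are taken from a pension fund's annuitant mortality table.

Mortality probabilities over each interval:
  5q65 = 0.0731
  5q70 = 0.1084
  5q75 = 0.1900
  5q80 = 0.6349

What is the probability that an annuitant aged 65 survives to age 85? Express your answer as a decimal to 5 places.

20p65 = (1 − 0.0731) × (1 − 0.1084) × (1 − 0.1900) × (1 − 0.6349).
= 0.9269 × 0.8916 × 0.8100 × 0.3651 = 0.244399.

0.24440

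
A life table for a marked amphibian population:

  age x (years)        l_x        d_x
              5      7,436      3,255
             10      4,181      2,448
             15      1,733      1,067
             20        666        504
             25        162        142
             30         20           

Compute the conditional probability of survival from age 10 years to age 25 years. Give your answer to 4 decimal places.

The conditional survival probability is l_25/l_10 = 162/4,181 = 0.038747.

0.0387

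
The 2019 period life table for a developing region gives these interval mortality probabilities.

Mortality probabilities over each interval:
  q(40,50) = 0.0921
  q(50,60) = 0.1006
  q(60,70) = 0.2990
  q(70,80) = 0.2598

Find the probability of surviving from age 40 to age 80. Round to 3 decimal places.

0.424

Survival from 40 to 80 is the product of surviving each interval: (1 − 0.0921) × (1 − 0.1006) × (1 − 0.2990) × (1 − 0.2598).
= 0.9079 × 0.8994 × 0.7010 × 0.7402 = 0.423700.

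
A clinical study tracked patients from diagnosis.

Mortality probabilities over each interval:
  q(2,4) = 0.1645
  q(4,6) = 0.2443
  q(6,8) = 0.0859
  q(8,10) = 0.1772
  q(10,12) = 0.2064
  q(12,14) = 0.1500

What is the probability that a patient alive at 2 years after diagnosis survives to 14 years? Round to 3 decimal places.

0.320

P(survive 2→14) = (1 − 0.1645) × (1 − 0.2443) × (1 − 0.0859) × (1 − 0.1772) × (1 − 0.2064) × (1 − 0.1500).
= 0.8355 × 0.7557 × 0.9141 × 0.8228 × 0.7936 × 0.8500 = 0.320335.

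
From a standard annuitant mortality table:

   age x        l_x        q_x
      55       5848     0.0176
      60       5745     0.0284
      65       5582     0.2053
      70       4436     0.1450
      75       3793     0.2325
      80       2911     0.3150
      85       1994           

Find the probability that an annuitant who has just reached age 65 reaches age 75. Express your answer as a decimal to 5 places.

0.67951

We want 10p65 = l_75/l_65.
The conditional survival probability is l_75/l_65 = 3793/5582 = 0.679506.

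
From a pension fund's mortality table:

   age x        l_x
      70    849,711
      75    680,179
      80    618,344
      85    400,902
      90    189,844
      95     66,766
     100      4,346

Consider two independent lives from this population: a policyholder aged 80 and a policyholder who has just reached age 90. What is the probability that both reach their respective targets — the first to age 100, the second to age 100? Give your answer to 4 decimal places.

0.0002

p₁ = l_100/l_80 = 4,346/618,344 = 0.007028; p₂ = l_100/l_90 = 4,346/189,844 = 0.022892.
P(both) = p₁ × p₂ = 0.007028 × 0.022892 = 0.000161.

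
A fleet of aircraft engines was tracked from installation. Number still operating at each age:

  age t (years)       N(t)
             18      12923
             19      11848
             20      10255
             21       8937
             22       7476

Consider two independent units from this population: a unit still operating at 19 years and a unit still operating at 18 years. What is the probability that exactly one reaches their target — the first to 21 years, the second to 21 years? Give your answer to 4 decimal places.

p₁ = N(21)/N(19) = 8937/11848 = 0.754305; p₂ = N(21)/N(18) = 8937/12923 = 0.691558.
P(exactly one) = p₁(1−p₂) + (1−p₁)p₂ = 0.232659 + 0.169912 = 0.402572.

0.4026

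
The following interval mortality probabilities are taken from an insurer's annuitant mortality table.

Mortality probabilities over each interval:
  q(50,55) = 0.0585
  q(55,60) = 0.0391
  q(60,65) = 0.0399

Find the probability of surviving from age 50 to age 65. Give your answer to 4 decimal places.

P(survive 50→65) = (1 − 0.0585) × (1 − 0.0391) × (1 − 0.0399).
= 0.9415 × 0.9609 × 0.9601 = 0.868590.

0.8686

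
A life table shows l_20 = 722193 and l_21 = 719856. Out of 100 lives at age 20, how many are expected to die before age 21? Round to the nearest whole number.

0

The relevant probability is 1 − 719856/722193 = 0.003236.
Expected number = 100 × 0.003236 = 0.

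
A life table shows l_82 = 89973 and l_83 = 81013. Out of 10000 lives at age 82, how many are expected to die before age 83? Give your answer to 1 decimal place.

995.9

The relevant probability is 1 − 81013/89973 = 0.099585.
Expected number = 10000 × 0.099585 = 995.9.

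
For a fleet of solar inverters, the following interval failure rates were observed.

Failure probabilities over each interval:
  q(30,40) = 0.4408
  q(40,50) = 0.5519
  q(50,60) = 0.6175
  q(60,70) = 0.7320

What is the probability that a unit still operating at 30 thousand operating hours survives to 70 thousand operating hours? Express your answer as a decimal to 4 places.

0.0257

Survival from 30 to 70 is the product of surviving each interval: (1 − 0.4408) × (1 − 0.5519) × (1 − 0.6175) × (1 − 0.7320).
= 0.5592 × 0.4481 × 0.3825 × 0.2680 = 0.025687.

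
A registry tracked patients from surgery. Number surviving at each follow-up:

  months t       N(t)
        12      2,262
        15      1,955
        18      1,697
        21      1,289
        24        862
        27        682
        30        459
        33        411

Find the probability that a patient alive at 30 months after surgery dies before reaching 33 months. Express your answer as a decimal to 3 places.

P(die before 33 | alive at 30) = 1 − N(33)/N(30) = 1 − 411/459 = (48)/459 = 0.104575.

0.105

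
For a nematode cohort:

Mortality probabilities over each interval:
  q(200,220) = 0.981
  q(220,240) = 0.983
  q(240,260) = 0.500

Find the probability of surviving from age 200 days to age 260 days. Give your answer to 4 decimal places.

0.0002

Survival from 200 to 260 is the product of surviving each interval: (1 − 0.981) × (1 − 0.983) × (1 − 0.500).
= 0.019 × 0.017 × 0.500 = 0.000162.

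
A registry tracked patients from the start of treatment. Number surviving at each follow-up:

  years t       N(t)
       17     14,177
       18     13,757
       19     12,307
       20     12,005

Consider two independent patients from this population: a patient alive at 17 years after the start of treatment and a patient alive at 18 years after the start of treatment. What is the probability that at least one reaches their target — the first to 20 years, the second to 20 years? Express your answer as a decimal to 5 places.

p₁ = N(20)/N(17) = 12,005/14,177 = 0.846794; p₂ = N(20)/N(18) = 12,005/13,757 = 0.872647.
P(at least one) = 1 − (1−p₁)(1−p₂) = 1 − 0.153206 × 0.127353 = 0.980489.

0.98049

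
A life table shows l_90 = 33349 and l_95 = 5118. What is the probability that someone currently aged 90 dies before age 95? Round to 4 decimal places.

0.8465

P(die before 95 | alive at 90) = 1 − l_95/l_90 = 1 − 5118/33349 = (28231)/33349 = 0.846532.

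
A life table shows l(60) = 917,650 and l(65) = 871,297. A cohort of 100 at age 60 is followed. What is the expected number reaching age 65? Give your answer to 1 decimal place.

94.9

The relevant probability is 871,297/917,650 = 0.949487.
Expected number = 100 × 0.949487 = 94.9.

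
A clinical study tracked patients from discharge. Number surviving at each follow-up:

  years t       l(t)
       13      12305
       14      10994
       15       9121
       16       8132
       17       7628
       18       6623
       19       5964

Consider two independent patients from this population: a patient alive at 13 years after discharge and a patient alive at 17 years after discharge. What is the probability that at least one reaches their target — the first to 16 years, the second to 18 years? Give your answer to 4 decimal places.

p₁ = l(16)/l(13) = 8132/12305 = 0.660870; p₂ = l(18)/l(17) = 6623/7628 = 0.868249.
P(at least one) = 1 − (1−p₁)(1−p₂) = 1 − 0.339130 × 0.131751 = 0.955319.

0.9553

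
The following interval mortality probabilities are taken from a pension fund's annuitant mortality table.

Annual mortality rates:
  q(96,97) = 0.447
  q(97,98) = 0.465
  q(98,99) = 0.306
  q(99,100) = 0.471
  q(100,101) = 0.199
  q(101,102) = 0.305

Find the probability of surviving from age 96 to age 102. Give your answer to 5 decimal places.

The overall survival probability is (1 − 0.447) × (1 − 0.465) × (1 − 0.306) × (1 − 0.471) × (1 − 0.199) × (1 − 0.305).
= 0.553 × 0.535 × 0.694 × 0.529 × 0.801 × 0.695 = 0.060466.

0.06047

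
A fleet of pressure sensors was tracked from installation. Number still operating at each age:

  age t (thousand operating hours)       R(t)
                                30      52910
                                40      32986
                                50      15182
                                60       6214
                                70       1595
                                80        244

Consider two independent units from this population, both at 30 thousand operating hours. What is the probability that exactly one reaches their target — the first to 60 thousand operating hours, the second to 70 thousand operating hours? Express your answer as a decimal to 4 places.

0.1405

p₁ = R(60)/R(30) = 6214/52910 = 0.117445; p₂ = R(70)/R(30) = 1595/52910 = 0.030146.
P(exactly one) = p₁(1−p₂) + (1−p₁)p₂ = 0.113905 + 0.026606 = 0.140510.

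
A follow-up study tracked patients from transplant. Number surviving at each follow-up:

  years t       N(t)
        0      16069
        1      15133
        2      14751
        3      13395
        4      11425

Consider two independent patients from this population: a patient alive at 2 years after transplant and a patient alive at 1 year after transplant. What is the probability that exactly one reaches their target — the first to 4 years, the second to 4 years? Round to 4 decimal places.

0.3600

p₁ = N(4)/N(2) = 11425/14751 = 0.774524; p₂ = N(4)/N(1) = 11425/15133 = 0.754973.
P(exactly one) = p₁(1−p₂) + (1−p₁)p₂ = 0.189779 + 0.170228 = 0.360008.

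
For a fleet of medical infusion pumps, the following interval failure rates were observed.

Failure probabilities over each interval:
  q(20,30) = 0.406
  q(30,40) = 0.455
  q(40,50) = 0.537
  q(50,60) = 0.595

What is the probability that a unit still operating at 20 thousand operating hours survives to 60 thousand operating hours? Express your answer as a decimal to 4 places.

0.0607

The overall survival probability is (1 − 0.406) × (1 − 0.455) × (1 − 0.537) × (1 − 0.595).
= 0.594 × 0.545 × 0.463 × 0.405 = 0.060704.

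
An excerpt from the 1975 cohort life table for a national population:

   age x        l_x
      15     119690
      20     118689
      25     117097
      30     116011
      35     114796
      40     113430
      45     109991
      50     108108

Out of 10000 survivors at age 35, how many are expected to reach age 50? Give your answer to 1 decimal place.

The relevant probability is 108108/114796 = 0.941740.
Expected number = 10000 × 0.941740 = 9417.4.

9417.4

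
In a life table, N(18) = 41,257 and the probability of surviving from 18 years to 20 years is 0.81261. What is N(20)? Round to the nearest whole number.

33526

N(20) = N(18) × p = 41,257 × 0.81261 = 33526.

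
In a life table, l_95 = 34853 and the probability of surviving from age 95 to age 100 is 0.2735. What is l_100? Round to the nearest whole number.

9532

l_100 = l_95 × p = 34853 × 0.2735 = 9532.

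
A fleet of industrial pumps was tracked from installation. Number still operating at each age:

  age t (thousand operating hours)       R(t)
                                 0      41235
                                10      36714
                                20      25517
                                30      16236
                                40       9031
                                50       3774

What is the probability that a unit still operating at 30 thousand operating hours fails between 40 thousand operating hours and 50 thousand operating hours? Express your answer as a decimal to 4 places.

This is the probability of reaching 40 but not 50, conditional on being operational at 30: (R(40) − R(50)) / R(30).
= (9031 − 3774) / 16236 = 5257 / 16236 = 0.323787.

0.3238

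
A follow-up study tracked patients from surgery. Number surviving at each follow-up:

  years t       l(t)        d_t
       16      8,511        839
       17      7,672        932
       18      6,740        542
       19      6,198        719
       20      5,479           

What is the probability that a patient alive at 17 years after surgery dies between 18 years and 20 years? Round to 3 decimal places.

0.164

This is the probability of reaching 18 but not 20, conditional on being alive at 17: (l(18) − l(20)) / l(17).
= (6,740 − 5,479) / 7,672 = 1,261 / 7,672 = 0.164364.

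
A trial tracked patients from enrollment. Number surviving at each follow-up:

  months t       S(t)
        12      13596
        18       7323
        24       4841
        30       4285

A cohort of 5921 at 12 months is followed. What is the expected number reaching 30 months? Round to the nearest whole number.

The relevant probability is 4285/13596 = 0.315166.
Expected number = 5921 × 0.315166 = 1866.

1866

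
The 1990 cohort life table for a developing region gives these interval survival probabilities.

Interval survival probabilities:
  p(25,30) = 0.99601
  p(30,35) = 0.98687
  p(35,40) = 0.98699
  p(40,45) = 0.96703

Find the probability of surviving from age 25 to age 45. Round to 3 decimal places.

0.938

The overall survival probability is 0.99601 × 0.98687 × 0.98699 × 0.96703.
= 0.938159.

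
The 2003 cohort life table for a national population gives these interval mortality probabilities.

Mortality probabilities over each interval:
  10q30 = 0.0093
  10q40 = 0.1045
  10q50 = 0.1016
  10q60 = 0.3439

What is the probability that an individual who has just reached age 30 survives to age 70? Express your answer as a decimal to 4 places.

0.5229

40p30 = (1 − 0.0093) × (1 − 0.1045) × (1 − 0.1016) × (1 − 0.3439).
= 0.9907 × 0.8955 × 0.8984 × 0.6561 = 0.522935.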